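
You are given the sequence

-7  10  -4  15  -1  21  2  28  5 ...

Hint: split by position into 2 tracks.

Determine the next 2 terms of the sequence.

Positions 1, 3, 5, … form one subsequence and positions 2, 4, 6, … form another.
Subsequence A: -7, -4, -1, 2, 5 (arithmetic with common difference +3).
Subsequence B: 10, 15, 21, 28 (triangular numbers n(n+1)/2 for n = 4, 5, …).
The 10th slot belongs to subsequence B; its 5th term is 36.
Position 11 falls in subsequence A as its term 6, giving 8.

36, 8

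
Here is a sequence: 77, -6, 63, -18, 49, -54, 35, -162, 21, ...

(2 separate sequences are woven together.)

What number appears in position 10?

Odd-indexed and even-indexed terms follow separate rules.
Track A is 77, 63, 49, 35, 21, which is arithmetic, step −14.
Track B is -6, -18, -54, -162, which is geometric, ×3 each step.
Term 10 comes from track B (its 5th entry): -486.

-486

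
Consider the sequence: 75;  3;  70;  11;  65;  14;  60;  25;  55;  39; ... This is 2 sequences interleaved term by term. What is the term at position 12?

The terms cycle through 2 interleaved subsequences.
Subsequence A: 75, 70, 65, 60, 55. Linear: a_n = 80 − 5·n.
Subsequence B: 3, 11, 14, 25, 39. Fibonacci-style (each term is the sum of the two before it).
Term 12 comes from subsequence B (its 6th entry): 64.

64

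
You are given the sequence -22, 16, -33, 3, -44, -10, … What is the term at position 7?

Split by position mod 2 into 2 tracks.
Track A: -22, -33, -44 — arithmetic with common difference −11.
Track B: 16, 3, -10 — subtracting 13 each time.
Term 7 comes from track A (its 4th entry): -55.

-55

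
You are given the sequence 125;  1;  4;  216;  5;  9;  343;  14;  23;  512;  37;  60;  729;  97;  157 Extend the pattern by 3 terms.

Reading positions in blocks of 3 reveals the pattern ABB — 2 tracks woven together.
Track A: 125, 216, 343, 512, 729 — the cubes 5³, 6³, 7³, ….
Track B: 1, 4, 5, 9, 14, 23, 37, 60, 97, 157 — a Fibonacci-like recurrence a_n = a_{n-1} + a_{n-2}.
Position 16 falls in track A as its term 6, giving 1000.
The 17th slot belongs to track B; its 11th term is 254.
Position 18 falls in track B as its term 12, giving 411.

1000, 254, 411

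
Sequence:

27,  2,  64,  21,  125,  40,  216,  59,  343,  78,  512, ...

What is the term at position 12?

Split by position mod 2 into 2 tracks.
Track A is 27, 64, 125, 216, 343, 512, which is perfect cubes starting at 3³.
Track B is 2, 21, 40, 59, 78, which is arithmetic with common difference +19.
Position 12 falls in track B as its term 6, giving 97.

97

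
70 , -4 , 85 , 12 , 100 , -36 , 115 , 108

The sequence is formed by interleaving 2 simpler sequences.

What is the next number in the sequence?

Split by position mod 2 into 2 tracks.
Track A = 70, 85, 100, 115: adding 15 each time.
Track B = -4, 12, -36, 108: geometric, ×-3 each step.
Term 9 comes from track A (its 5th entry): 130.

130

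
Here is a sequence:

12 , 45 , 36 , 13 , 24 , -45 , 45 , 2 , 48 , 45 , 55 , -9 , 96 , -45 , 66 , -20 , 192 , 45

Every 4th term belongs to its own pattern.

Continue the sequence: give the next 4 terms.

78, -31, 384, -45

Split by position mod 4: positions 1, 5, 9, … form one track, and each other residue class forms its own.
Track A: 12, 24, 48, 96, 192 (a geometric progression (common ratio 2)).
Track B: 45, -45, 45, -45, 45 (the oscillation 45·(−1)^(n+1)).
Track C: 36, 45, 55, 66 (triangular numbers starting at T_8).
Track D: 13, 2, -9, -20 (arithmetic with common difference −11).
Position 19 → track C, term 5 = 78.
Position 20 → track D, term 5 = -31.
Position 21 falls in track A as its term 6, giving 384.
Position 22 falls in track B as its term 6, giving -45.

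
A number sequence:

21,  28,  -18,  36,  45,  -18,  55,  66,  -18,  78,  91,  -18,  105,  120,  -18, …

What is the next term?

The slot pattern repeats as AAB (period 3), so there are 2 interleaved tracks.
Stream A: 21, 28, 36, 45, 55, 66, 78, 91, 105, 120 — triangular numbers n(n+1)/2 for n = 6, 7, ….
Stream B: -18, -18, -18, -18, -18 — the constant sequence -18.
Position 16 falls in stream A as its term 11, giving 136.

136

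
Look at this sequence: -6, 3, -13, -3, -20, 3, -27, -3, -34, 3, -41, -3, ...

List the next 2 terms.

-48, 3

Positions 1, 3, 5, … form one subsequence and positions 2, 4, 6, … form another.
Subsequence A: -6, -13, -20, -27, -34, -41 (subtracting 7 each time).
Subsequence B: 3, -3, 3, -3, 3, -3 (oscillating between 3 and -3).
Position 13 → subsequence A, term 7 = -48.
Term 14 comes from subsequence B (its 7th entry): 3.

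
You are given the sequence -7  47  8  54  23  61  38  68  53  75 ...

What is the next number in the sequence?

The terms cycle through 2 interleaved subsequences.
Subsequence A is -7, 8, 23, 38, 53, which is adding 15 each time.
Subsequence B is 47, 54, 61, 68, 75, which is arithmetic with common difference +7.
The 11th slot belongs to subsequence A; its 6th term is 68.

68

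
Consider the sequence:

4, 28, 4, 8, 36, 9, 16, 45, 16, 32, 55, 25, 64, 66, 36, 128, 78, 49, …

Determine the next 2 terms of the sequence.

256, 91

Split by position mod 3: positions 1, 4, 7, … form one track, and each other residue class forms its own.
Track A: 4, 8, 16, 32, 64, 128. Powers of 2.
Track B: 28, 36, 45, 55, 66, 78. The triangular numbers T_7, T_8, ….
Track C: 4, 9, 16, 25, 36, 49. Perfect squares starting at 2².
The 19th slot belongs to track A; its 7th term is 256.
Position 20 falls in track B as its term 7, giving 91.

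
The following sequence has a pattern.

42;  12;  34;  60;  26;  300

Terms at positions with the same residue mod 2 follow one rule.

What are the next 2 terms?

18, 1500

Positions 1, 3, 5, … form one subsequence and positions 2, 4, 6, … form another.
Stream A = 42, 34, 26: linear: a_n = 50 − 8·n.
Stream B = 12, 60, 300: geometric, ×5 each step.
Term 7 comes from stream A (its 4th entry): 18.
Position 8 → stream B, term 4 = 1500.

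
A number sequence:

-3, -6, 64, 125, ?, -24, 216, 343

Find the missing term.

-12

Positions follow the repeating pattern AABB; grouping by letter gives 2 tracks.
Track A: -3, -6, ?, -24 (geometric with ratio 2).
Track B: 64, 125, 216, 343 (consecutive cubes n³ from n = 4).
Filling track A at index 3 by its rule yields -12.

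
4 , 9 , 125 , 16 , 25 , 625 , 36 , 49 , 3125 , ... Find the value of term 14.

121

Positions follow the repeating pattern AAB; grouping by letter gives 2 tracks.
Stream A: 4, 9, 16, 25, 36, 49 — perfect squares starting at 2².
Stream B: 125, 625, 3125 — powers of 5.
The 14th slot belongs to stream A; its 10th term is 121.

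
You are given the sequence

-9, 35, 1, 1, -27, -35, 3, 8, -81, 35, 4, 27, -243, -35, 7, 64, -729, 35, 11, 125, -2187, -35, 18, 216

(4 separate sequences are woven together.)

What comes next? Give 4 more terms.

-6561, 35, 29, 343

Read the sequence 4 terms at a time; column i is its own pattern.
Track A: -9, -27, -81, -243, -729, -2187 (geometric with ratio 3).
Track B: 35, -35, 35, -35, 35, -35 (oscillating between 35 and -35).
Track C: 1, 3, 4, 7, 11, 18 (a Fibonacci-like recurrence a_n = a_{n-1} + a_{n-2}).
Track D: 1, 8, 27, 64, 125, 216 (consecutive cubes n³ from n = 1).
Position 25 falls in track A as its term 7, giving -6561.
Position 26 → track B, term 7 = 35.
Position 27 → track C, term 7 = 29.
The 28th slot belongs to track D; its 7th term is 343.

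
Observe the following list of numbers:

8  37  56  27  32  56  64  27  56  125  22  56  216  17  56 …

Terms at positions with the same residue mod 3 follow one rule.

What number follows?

343

Split by position mod 3: positions 1, 4, 7, … form one track, and each other residue class forms its own.
Track A = 8, 27, 64, 125, 216: perfect cubes starting at 2³.
Track B = 37, 32, 27, 22, 17: subtracting 5 each time.
Track C = 56, 56, 56, 56, 56: always 56.
Position 16 falls in track A as its term 6, giving 343.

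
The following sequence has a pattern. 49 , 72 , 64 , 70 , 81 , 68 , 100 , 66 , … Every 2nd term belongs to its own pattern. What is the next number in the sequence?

121

Positions 1, 3, 5, … form one subsequence and positions 2, 4, 6, … form another.
Subsequence A: 49, 64, 81, 100 (consecutive squares n² from n = 7).
Subsequence B: 72, 70, 68, 66 (arithmetic, step −2).
Term 9 comes from subsequence A (its 5th entry): 121.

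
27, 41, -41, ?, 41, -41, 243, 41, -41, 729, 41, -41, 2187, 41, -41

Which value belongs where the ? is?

81

Reading positions in blocks of 3 reveals the pattern ABB — 2 tracks woven together.
Track A: 27, ?, 243, 729, 2187 (powers of 3).
Track B: 41, -41, 41, -41, 41, -41, 41, -41, 41, -41 (oscillating between 41 and -41).
Filling track A at index 2 by its rule yields 81.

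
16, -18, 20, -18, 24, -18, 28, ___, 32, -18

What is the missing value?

Positions 1, 3, 5, … form one subsequence and positions 2, 4, 6, … form another.
Subsequence A: 16, 20, 24, 28, 32. Linear: a_n = 12 + 4·n.
Subsequence B: -18, -18, -18, ?, -18. Constant -18.
The gap is subsequence B's term 4; the rule gives -18.

-18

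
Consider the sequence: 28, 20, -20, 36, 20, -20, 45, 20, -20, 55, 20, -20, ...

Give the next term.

Positions follow the repeating pattern ABB; grouping by letter gives 2 tracks.
Track A: 28, 36, 45, 55 — the triangular numbers T_7, T_8, ….
Track B: 20, -20, 20, -20, 20, -20, 20, -20 — the oscillation 20·(−1)^(n+1).
Position 13 → track A, term 5 = 66.

66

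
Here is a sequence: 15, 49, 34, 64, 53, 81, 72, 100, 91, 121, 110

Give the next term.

Odd-indexed and even-indexed terms follow separate rules.
Stream A: 15, 34, 53, 72, 91, 110. Adding 19 each time.
Stream B: 49, 64, 81, 100, 121. Consecutive squares n² from n = 7.
Position 12 → stream B, term 6 = 144.

144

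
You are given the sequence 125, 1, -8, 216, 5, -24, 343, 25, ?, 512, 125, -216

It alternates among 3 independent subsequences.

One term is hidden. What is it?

-72

The terms cycle through 3 interleaved subsequences.
Stream A: 125, 216, 343, 512 — consecutive cubes n³ from n = 5.
Stream B: 1, 5, 25, 125 — powers of 5.
Stream C: -8, -24, ?, -216 — geometric with ratio 3.
Filling stream C at index 3 by its rule yields -72.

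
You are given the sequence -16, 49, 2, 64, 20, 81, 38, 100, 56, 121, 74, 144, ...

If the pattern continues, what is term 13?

92

Odd-indexed and even-indexed terms follow separate rules.
Track A = -16, 2, 20, 38, 56, 74: arithmetic, step +18.
Track B = 49, 64, 81, 100, 121, 144: perfect squares starting at 7².
Position 13 → track A, term 7 = 92.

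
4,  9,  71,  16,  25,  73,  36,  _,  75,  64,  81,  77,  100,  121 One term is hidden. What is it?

49

The slot pattern repeats as AAB (period 3), so there are 2 interleaved tracks.
Track A is 4, 9, 16, 25, 36, ?, 64, 81, 100, 121, which is the squares 2², 3², 4², ….
Track B is 71, 73, 75, 77, which is adding 2 each time.
Track A's pattern makes the blank 49.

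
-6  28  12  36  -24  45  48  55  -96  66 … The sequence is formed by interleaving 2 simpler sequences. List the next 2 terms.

192, 78

Split by position mod 2 into 2 tracks.
Subsequence A = -6, 12, -24, 48, -96: geometric with ratio -2.
Subsequence B = 28, 36, 45, 55, 66: the triangular numbers T_7, T_8, ….
Position 11 → subsequence A, term 6 = 192.
Position 12 falls in subsequence B as its term 6, giving 78.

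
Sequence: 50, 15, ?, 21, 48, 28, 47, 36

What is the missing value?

49

The terms cycle through 2 interleaved subsequences.
Track A: 50, ?, 48, 47 — subtracting 1 each time.
Track B: 15, 21, 28, 36 — the triangular numbers T_5, T_6, ….
Track A's pattern makes the blank 49.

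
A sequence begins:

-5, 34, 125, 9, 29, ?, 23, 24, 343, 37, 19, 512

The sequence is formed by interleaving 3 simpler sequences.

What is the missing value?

216

Read the sequence 3 terms at a time; column i is its own pattern.
Track A: -5, 9, 23, 37 — linear: a_n = -19 + 14·n.
Track B: 34, 29, 24, 19 — arithmetic with common difference −5.
Track C: 125, ?, 343, 512 — the cubes 5³, 6³, 7³, ….
The gap is track C's term 2; the rule gives 216.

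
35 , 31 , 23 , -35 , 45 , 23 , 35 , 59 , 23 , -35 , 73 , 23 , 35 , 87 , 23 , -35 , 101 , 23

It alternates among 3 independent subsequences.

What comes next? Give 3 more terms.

35, 115, 23

Split by position mod 3: positions 1, 4, 7, … form one track, and each other residue class forms its own.
Track A: 35, -35, 35, -35, 35, -35 (the oscillation 35·(−1)^(n+1)).
Track B: 31, 45, 59, 73, 87, 101 (adding 14 each time).
Track C: 23, 23, 23, 23, 23, 23 (constant 23).
Position 19 → track A, term 7 = 35.
Position 20 → track B, term 7 = 115.
Position 21 → track C, term 7 = 23.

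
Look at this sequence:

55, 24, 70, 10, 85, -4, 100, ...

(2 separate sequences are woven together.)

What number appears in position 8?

Positions 1, 3, 5, … form one subsequence and positions 2, 4, 6, … form another.
Stream A: 55, 70, 85, 100. Adding 15 each time.
Stream B: 24, 10, -4. Arithmetic with common difference −14.
The 8th slot belongs to stream B; its 4th term is -18.

-18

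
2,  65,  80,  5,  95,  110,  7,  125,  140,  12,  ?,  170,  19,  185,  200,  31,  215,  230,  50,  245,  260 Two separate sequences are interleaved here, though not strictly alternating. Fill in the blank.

155

Reading positions in blocks of 3 reveals the pattern ABB — 2 tracks woven together.
Subsequence A: 2, 5, 7, 12, 19, 31, 50. A Fibonacci-like recurrence a_n = a_{n-1} + a_{n-2}.
Subsequence B: 65, 80, 95, 110, 125, 140, ?, 170, 185, 200, 215, 230, 245, 260. Adding 15 each time.
Subsequence B's pattern makes the blank 155.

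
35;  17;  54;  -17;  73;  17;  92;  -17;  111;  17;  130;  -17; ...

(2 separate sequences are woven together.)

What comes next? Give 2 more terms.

149, 17

Positions 1, 3, 5, … form one subsequence and positions 2, 4, 6, … form another.
Stream A: 35, 54, 73, 92, 111, 130 (arithmetic, step +19).
Stream B: 17, -17, 17, -17, 17, -17 (alternating ±17).
The 13th slot belongs to stream A; its 7th term is 149.
Term 14 comes from stream B (its 7th entry): 17.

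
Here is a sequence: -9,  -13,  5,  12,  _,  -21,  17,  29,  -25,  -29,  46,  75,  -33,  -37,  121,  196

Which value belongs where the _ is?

-17

Positions follow the repeating pattern AABB; grouping by letter gives 2 tracks.
Track A: -9, -13, ?, -21, -25, -29, -33, -37. Linear: a_n = -5 − 4·n.
Track B: 5, 12, 17, 29, 46, 75, 121, 196. Each term equals the sum of the previous two.
Filling track A at index 3 by its rule yields -17.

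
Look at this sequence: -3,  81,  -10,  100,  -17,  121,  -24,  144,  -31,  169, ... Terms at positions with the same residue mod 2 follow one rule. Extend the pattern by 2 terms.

-38, 196

Odd-indexed and even-indexed terms follow separate rules.
Stream A: -3, -10, -17, -24, -31. Subtracting 7 each time.
Stream B: 81, 100, 121, 144, 169. Perfect squares starting at 9².
The 11th slot belongs to stream A; its 6th term is -38.
Position 12 → stream B, term 6 = 196.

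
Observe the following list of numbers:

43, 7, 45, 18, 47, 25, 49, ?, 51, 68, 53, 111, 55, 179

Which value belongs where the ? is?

Taking every 2nd term gives 2 separate tracks.
Stream A = 43, 45, 47, 49, 51, 53, 55: arithmetic, step +2.
Stream B = 7, 18, 25, ?, 68, 111, 179: a Fibonacci-like recurrence a_n = a_{n-1} + a_{n-2}.
The gap is stream B's term 4; the rule gives 43.

43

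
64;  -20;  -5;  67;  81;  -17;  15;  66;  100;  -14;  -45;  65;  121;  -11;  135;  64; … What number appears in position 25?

Split by position mod 4 into 4 tracks.
Track A = 64, 81, 100, 121: the squares 8², 9², 10², ….
Track B = -20, -17, -14, -11: arithmetic, step +3.
Track C = -5, 15, -45, 135: a geometric progression (common ratio -3).
Track D = 67, 66, 65, 64: subtracting 1 each time.
The 25th slot belongs to track A; its 7th term is 196.

196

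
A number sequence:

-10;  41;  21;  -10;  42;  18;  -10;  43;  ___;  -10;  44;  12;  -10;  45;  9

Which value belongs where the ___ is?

15

Taking every 3rd term gives 3 separate tracks.
Subsequence A: -10, -10, -10, -10, -10. The constant sequence -10.
Subsequence B: 41, 42, 43, 44, 45. Arithmetic with common difference +1.
Subsequence C: 21, 18, ?, 12, 9. Arithmetic with common difference −3.
The gap is subsequence C's term 3; the rule gives 15.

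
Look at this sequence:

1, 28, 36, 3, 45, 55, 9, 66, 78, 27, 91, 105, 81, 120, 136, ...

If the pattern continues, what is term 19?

The slot pattern repeats as ABB (period 3), so there are 2 interleaved tracks.
Stream A is 1, 3, 9, 27, 81, which is successive powers of 3.
Stream B is 28, 36, 45, 55, 66, 78, 91, 105, 120, 136, which is triangular numbers n(n+1)/2 for n = 7, 8, ….
Position 19 falls in stream A as its term 7, giving 729.

729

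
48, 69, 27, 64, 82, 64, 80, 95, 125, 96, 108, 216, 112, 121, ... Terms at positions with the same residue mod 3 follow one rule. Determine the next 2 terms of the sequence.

Taking every 3rd term gives 3 separate tracks.
Track A: 48, 64, 80, 96, 112. Arithmetic with common difference +16.
Track B: 69, 82, 95, 108, 121. Adding 13 each time.
Track C: 27, 64, 125, 216. The cubes 3³, 4³, 5³, ….
Term 15 comes from track C (its 5th entry): 343.
The 16th slot belongs to track A; its 6th term is 128.

343, 128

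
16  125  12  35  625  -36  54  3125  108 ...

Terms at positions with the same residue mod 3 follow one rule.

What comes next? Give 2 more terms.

73, 15625

Read the sequence 3 terms at a time; column i is its own pattern.
Track A: 16, 35, 54 (arithmetic with common difference +19).
Track B: 125, 625, 3125 (successive powers of 5).
Track C: 12, -36, 108 (geometric, ×-3 each step).
Position 10 → track A, term 4 = 73.
Term 11 comes from track B (its 4th entry): 15625.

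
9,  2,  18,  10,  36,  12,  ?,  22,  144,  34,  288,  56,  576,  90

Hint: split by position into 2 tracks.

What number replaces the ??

Odd-indexed and even-indexed terms follow separate rules.
Track A is 9, 18, 36, ?, 144, 288, 576, which is multiplying by 2 each time.
Track B is 2, 10, 12, 22, 34, 56, 90, which is each term equals the sum of the previous two.
Filling track A at index 4 by its rule yields 72.

72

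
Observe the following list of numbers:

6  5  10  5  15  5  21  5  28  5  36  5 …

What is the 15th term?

Taking every 2nd term gives 2 separate tracks.
Track A is 6, 10, 15, 21, 28, 36, which is triangular numbers n(n+1)/2 for n = 3, 4, ….
Track B is 5, 5, 5, 5, 5, 5, which is always 5.
Position 15 → track A, term 8 = 55.

55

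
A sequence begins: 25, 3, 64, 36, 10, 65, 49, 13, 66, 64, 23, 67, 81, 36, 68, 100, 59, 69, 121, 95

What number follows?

Split by position mod 3: positions 1, 4, 7, … form one track, and each other residue class forms its own.
Subsequence A: 25, 36, 49, 64, 81, 100, 121 — perfect squares starting at 5².
Subsequence B: 3, 10, 13, 23, 36, 59, 95 — a Fibonacci-like recurrence a_n = a_{n-1} + a_{n-2}.
Subsequence C: 64, 65, 66, 67, 68, 69 — arithmetic, step +1.
Position 21 falls in subsequence C as its term 7, giving 70.

70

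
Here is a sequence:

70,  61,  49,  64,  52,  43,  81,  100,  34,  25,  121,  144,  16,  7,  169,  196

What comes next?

-2

Positions follow the repeating pattern AABB; grouping by letter gives 2 tracks.
Track A: 70, 61, 52, 43, 34, 25, 16, 7. Subtracting 9 each time.
Track B: 49, 64, 81, 100, 121, 144, 169, 196. Consecutive squares n² from n = 7.
Position 17 → track A, term 9 = -2.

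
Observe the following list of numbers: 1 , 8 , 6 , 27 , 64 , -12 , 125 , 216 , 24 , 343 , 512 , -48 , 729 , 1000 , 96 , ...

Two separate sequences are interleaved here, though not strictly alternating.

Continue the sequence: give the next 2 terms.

The slot pattern repeats as AAB (period 3), so there are 2 interleaved tracks.
Track A: 1, 8, 27, 64, 125, 216, 343, 512, 729, 1000. Consecutive cubes n³ from n = 1.
Track B: 6, -12, 24, -48, 96. A geometric progression (common ratio -2).
Position 16 falls in track A as its term 11, giving 1331.
Position 17 → track A, term 12 = 1728.

1331, 1728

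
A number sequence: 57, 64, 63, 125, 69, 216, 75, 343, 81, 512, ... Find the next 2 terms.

87, 729

Positions 1, 3, 5, … form one subsequence and positions 2, 4, 6, … form another.
Stream A: 57, 63, 69, 75, 81 (adding 6 each time).
Stream B: 64, 125, 216, 343, 512 (perfect cubes starting at 4³).
The 11th slot belongs to stream A; its 6th term is 87.
Term 12 comes from stream B (its 6th entry): 729.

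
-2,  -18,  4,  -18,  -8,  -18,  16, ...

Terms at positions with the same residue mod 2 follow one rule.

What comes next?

-18

Positions 1, 3, 5, … form one subsequence and positions 2, 4, 6, … form another.
Stream A: -2, 4, -8, 16. Multiplying by -2 each time.
Stream B: -18, -18, -18. Constant -18.
Term 8 comes from stream B (its 4th entry): -18.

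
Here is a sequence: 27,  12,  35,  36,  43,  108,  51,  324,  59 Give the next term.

972

Taking every 2nd term gives 2 separate tracks.
Track A: 27, 35, 43, 51, 59 (arithmetic with common difference +8).
Track B: 12, 36, 108, 324 (geometric with ratio 3).
Position 10 → track B, term 5 = 972.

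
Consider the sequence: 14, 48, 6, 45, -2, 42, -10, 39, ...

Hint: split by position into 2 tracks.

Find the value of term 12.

Taking every 2nd term gives 2 separate tracks.
Stream A: 14, 6, -2, -10 (subtracting 8 each time).
Stream B: 48, 45, 42, 39 (linear: a_n = 51 − 3·n).
The 12th slot belongs to stream B; its 6th term is 33.

33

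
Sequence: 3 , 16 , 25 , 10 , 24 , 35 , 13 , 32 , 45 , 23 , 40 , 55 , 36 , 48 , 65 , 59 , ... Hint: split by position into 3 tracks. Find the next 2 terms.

56, 75

Split by position mod 3: positions 1, 4, 7, … form one track, and each other residue class forms its own.
Subsequence A is 3, 10, 13, 23, 36, 59, which is each term equals the sum of the previous two.
Subsequence B is 16, 24, 32, 40, 48, which is linear: a_n = 8 + 8·n.
Subsequence C is 25, 35, 45, 55, 65, which is adding 10 each time.
The 17th slot belongs to subsequence B; its 6th term is 56.
Position 18 falls in subsequence C as its term 6, giving 75.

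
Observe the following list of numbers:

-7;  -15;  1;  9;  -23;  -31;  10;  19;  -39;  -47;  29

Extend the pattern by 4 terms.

48, -55, -63, 77

Reading positions in blocks of 4 reveals the pattern AABB — 2 tracks woven together.
Track A is -7, -15, -23, -31, -39, -47, which is subtracting 8 each time.
Track B is 1, 9, 10, 19, 29, which is each term equals the sum of the previous two.
The 12th slot belongs to track B; its 6th term is 48.
Position 13 falls in track A as its term 7, giving -55.
Position 14 → track A, term 8 = -63.
The 15th slot belongs to track B; its 7th term is 77.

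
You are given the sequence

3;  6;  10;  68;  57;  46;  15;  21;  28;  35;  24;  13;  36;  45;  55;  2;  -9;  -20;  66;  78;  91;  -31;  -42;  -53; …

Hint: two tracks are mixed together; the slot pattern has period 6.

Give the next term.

105

Positions follow the repeating pattern AAABBB; grouping by letter gives 2 tracks.
Subsequence A: 3, 6, 10, 15, 21, 28, 36, 45, 55, 66, 78, 91 (the triangular numbers T_2, T_3, …).
Subsequence B: 68, 57, 46, 35, 24, 13, 2, -9, -20, -31, -42, -53 (subtracting 11 each time).
Position 25 falls in subsequence A as its term 13, giving 105.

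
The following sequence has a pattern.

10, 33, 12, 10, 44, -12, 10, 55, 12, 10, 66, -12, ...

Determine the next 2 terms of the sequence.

10, 77

Split by position mod 3: positions 1, 4, 7, … form one track, and each other residue class forms its own.
Track A = 10, 10, 10, 10: always 10.
Track B = 33, 44, 55, 66: arithmetic, step +11.
Track C = 12, -12, 12, -12: oscillating between 12 and -12.
Position 13 falls in track A as its term 5, giving 10.
The 14th slot belongs to track B; its 5th term is 77.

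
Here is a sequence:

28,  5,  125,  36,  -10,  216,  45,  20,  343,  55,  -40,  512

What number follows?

66

Split by position mod 3 into 3 tracks.
Track A is 28, 36, 45, 55, which is triangular numbers starting at T_7.
Track B is 5, -10, 20, -40, which is a geometric progression (common ratio -2).
Track C is 125, 216, 343, 512, which is the cubes 5³, 6³, 7³, ….
Position 13 → track A, term 5 = 66.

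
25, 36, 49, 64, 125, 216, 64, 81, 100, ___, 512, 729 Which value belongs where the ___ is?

343

Positions follow the repeating pattern AAABBB; grouping by letter gives 2 tracks.
Track A: 25, 36, 49, 64, 81, 100. Consecutive squares n² from n = 5.
Track B: 64, 125, 216, ?, 512, 729. The cubes 4³, 5³, 6³, ….
So the missing entry in track B is 343.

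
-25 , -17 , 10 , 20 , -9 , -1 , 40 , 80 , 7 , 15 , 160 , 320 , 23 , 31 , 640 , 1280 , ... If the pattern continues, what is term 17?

39

Reading positions in blocks of 4 reveals the pattern AABB — 2 tracks woven together.
Track A: -25, -17, -9, -1, 7, 15, 23, 31 — arithmetic with common difference +8.
Track B: 10, 20, 40, 80, 160, 320, 640, 1280 — geometric with ratio 2.
Position 17 → track A, term 9 = 39.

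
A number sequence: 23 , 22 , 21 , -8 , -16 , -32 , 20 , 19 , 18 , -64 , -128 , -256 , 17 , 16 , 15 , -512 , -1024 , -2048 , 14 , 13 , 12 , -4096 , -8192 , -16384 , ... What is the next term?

11

Positions follow the repeating pattern AAABBB; grouping by letter gives 2 tracks.
Track A: 23, 22, 21, 20, 19, 18, 17, 16, 15, 14, 13, 12 (arithmetic, step −1).
Track B: -8, -16, -32, -64, -128, -256, -512, -1024, -2048, -4096, -8192, -16384 (multiplying by 2 each time).
Term 25 comes from track A (its 13th entry): 11.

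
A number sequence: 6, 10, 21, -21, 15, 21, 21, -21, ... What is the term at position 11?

21

Positions follow the repeating pattern AABB; grouping by letter gives 2 tracks.
Subsequence A = 6, 10, 15, 21: triangular numbers starting at T_3.
Subsequence B = 21, -21, 21, -21: the oscillation 21·(−1)^(n+1).
Position 11 falls in subsequence B as its term 5, giving 21.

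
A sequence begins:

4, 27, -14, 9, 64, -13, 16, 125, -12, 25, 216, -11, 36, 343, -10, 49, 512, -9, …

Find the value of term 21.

The terms cycle through 3 interleaved subsequences.
Subsequence A is 4, 9, 16, 25, 36, 49, which is the squares 2², 3², 4², ….
Subsequence B is 27, 64, 125, 216, 343, 512, which is perfect cubes starting at 3³.
Subsequence C is -14, -13, -12, -11, -10, -9, which is linear: a_n = -15 + n.
Position 21 falls in subsequence C as its term 7, giving -8.

-8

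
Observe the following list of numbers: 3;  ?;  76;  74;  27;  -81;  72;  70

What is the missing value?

Positions follow the repeating pattern AABB; grouping by letter gives 2 tracks.
Track A: 3, ?, 27, -81. Geometric with ratio -3.
Track B: 76, 74, 72, 70. Arithmetic with common difference −2.
Filling track A at index 2 by its rule yields -9.

-9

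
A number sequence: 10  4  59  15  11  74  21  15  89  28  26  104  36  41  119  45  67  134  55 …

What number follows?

Read the sequence 3 terms at a time; column i is its own pattern.
Track A: 10, 15, 21, 28, 36, 45, 55 (triangular numbers starting at T_4).
Track B: 4, 11, 15, 26, 41, 67 (each term equals the sum of the previous two).
Track C: 59, 74, 89, 104, 119, 134 (adding 15 each time).
Position 20 falls in track B as its term 7, giving 108.

108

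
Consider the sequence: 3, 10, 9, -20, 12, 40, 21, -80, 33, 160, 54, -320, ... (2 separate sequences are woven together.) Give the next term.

Positions 1, 3, 5, … form one subsequence and positions 2, 4, 6, … form another.
Stream A: 3, 9, 12, 21, 33, 54. A Fibonacci-like recurrence a_n = a_{n-1} + a_{n-2}.
Stream B: 10, -20, 40, -80, 160, -320. Geometric with ratio -2.
Position 13 → stream A, term 7 = 87.

87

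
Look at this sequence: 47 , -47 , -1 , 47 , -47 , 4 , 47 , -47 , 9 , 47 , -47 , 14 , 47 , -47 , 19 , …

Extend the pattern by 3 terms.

The slot pattern repeats as AAB (period 3), so there are 2 interleaved tracks.
Track A: 47, -47, 47, -47, 47, -47, 47, -47, 47, -47 — alternating ±47.
Track B: -1, 4, 9, 14, 19 — arithmetic with common difference +5.
Position 16 falls in track A as its term 11, giving 47.
The 17th slot belongs to track A; its 12th term is -47.
Position 18 → track B, term 6 = 24.

47, -47, 24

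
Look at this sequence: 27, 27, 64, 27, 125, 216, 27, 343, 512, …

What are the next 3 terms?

Positions follow the repeating pattern ABB; grouping by letter gives 2 tracks.
Track A = 27, 27, 27: the constant sequence 27.
Track B = 27, 64, 125, 216, 343, 512: the cubes 3³, 4³, 5³, ….
Position 10 → track A, term 4 = 27.
Term 11 comes from track B (its 7th entry): 729.
Position 12 → track B, term 8 = 1000.

27, 729, 1000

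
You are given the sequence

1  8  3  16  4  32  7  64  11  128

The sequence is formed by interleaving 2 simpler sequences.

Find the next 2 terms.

18, 256

Positions 1, 3, 5, … form one subsequence and positions 2, 4, 6, … form another.
Stream A = 1, 3, 4, 7, 11: each term equals the sum of the previous two.
Stream B = 8, 16, 32, 64, 128: powers 2^3, 2^4, 2^5, ….
Position 11 falls in stream A as its term 6, giving 18.
The 12th slot belongs to stream B; its 6th term is 256.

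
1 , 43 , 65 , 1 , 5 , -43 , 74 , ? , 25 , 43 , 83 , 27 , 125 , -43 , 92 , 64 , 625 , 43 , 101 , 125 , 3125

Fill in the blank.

8

Taking every 4th term gives 4 separate tracks.
Track A: 1, 5, 25, 125, 625, 3125 (successive powers of 5).
Track B: 43, -43, 43, -43, 43 (oscillating between 43 and -43).
Track C: 65, 74, 83, 92, 101 (adding 9 each time).
Track D: 1, ?, 27, 64, 125 (the cubes 1³, 2³, 3³, …).
Track D's pattern makes the blank 8.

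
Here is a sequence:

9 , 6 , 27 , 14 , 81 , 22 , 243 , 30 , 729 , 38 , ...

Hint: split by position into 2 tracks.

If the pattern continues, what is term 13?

6561

Taking every 2nd term gives 2 separate tracks.
Track A: 9, 27, 81, 243, 729 (powers of 3).
Track B: 6, 14, 22, 30, 38 (adding 8 each time).
The 13th slot belongs to track A; its 7th term is 6561.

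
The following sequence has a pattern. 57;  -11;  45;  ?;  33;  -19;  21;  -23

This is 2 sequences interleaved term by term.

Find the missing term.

-15

Taking every 2nd term gives 2 separate tracks.
Track A = 57, 45, 33, 21: subtracting 12 each time.
Track B = -11, ?, -19, -23: linear: a_n = -7 − 4·n.
Track B's pattern makes the blank -15.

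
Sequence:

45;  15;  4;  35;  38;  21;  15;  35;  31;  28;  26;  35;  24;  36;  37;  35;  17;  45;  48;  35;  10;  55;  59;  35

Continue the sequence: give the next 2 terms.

The terms cycle through 4 interleaved subsequences.
Track A: 45, 38, 31, 24, 17, 10 (linear: a_n = 52 − 7·n).
Track B: 15, 21, 28, 36, 45, 55 (triangular numbers starting at T_5).
Track C: 4, 15, 26, 37, 48, 59 (adding 11 each time).
Track D: 35, 35, 35, 35, 35, 35 (the constant sequence 35).
Position 25 falls in track A as its term 7, giving 3.
Position 26 → track B, term 7 = 66.

3, 66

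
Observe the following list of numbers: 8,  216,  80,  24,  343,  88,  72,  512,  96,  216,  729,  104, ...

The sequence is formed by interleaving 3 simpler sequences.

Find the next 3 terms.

648, 1000, 112

The terms cycle through 3 interleaved subsequences.
Subsequence A: 8, 24, 72, 216 (geometric, ×3 each step).
Subsequence B: 216, 343, 512, 729 (perfect cubes starting at 6³).
Subsequence C: 80, 88, 96, 104 (linear: a_n = 72 + 8·n).
Position 13 → subsequence A, term 5 = 648.
Term 14 comes from subsequence B (its 5th entry): 1000.
Position 15 falls in subsequence C as its term 5, giving 112.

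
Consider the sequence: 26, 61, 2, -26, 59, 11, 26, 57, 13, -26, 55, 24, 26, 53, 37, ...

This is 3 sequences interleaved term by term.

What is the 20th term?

49

Read the sequence 3 terms at a time; column i is its own pattern.
Subsequence A = 26, -26, 26, -26, 26: alternating ±26.
Subsequence B = 61, 59, 57, 55, 53: subtracting 2 each time.
Subsequence C = 2, 11, 13, 24, 37: a Fibonacci-like recurrence a_n = a_{n-1} + a_{n-2}.
The 20th slot belongs to subsequence B; its 7th term is 49.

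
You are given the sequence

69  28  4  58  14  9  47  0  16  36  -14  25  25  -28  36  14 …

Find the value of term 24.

Split by position mod 3 into 3 tracks.
Stream A: 69, 58, 47, 36, 25, 14 — linear: a_n = 80 − 11·n.
Stream B: 28, 14, 0, -14, -28 — arithmetic with common difference −14.
Stream C: 4, 9, 16, 25, 36 — the squares 2², 3², 4², ….
Term 24 comes from stream C (its 8th entry): 81.

81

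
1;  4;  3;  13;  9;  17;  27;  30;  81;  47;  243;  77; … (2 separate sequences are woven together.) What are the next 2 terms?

Positions 1, 3, 5, … form one subsequence and positions 2, 4, 6, … form another.
Stream A: 1, 3, 9, 27, 81, 243. Multiplying by 3 each time.
Stream B: 4, 13, 17, 30, 47, 77. Fibonacci-style (each term is the sum of the two before it).
The 13th slot belongs to stream A; its 7th term is 729.
Position 14 falls in stream B as its term 7, giving 124.

729, 124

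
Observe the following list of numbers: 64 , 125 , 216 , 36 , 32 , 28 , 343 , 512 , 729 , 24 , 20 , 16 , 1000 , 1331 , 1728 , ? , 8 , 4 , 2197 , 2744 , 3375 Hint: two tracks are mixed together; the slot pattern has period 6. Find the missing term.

12

The slot pattern repeats as AAABBB (period 6), so there are 2 interleaved tracks.
Stream A: 64, 125, 216, 343, 512, 729, 1000, 1331, 1728, 2197, 2744, 3375 — consecutive cubes n³ from n = 4.
Stream B: 36, 32, 28, 24, 20, 16, ?, 8, 4 — arithmetic with common difference −4.
Stream B's pattern makes the blank 12.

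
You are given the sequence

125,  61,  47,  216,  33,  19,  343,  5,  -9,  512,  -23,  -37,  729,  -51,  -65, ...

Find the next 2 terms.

1000, -79

Reading positions in blocks of 3 reveals the pattern ABB — 2 tracks woven together.
Track A is 125, 216, 343, 512, 729, which is consecutive cubes n³ from n = 5.
Track B is 61, 47, 33, 19, 5, -9, -23, -37, -51, -65, which is arithmetic, step −14.
The 16th slot belongs to track A; its 6th term is 1000.
Term 17 comes from track B (its 11th entry): -79.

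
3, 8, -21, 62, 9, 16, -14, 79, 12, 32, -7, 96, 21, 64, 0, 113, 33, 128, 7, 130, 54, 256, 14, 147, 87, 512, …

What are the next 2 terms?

Taking every 4th term gives 4 separate tracks.
Subsequence A: 3, 9, 12, 21, 33, 54, 87 (a Fibonacci-like recurrence a_n = a_{n-1} + a_{n-2}).
Subsequence B: 8, 16, 32, 64, 128, 256, 512 (successive powers of 2).
Subsequence C: -21, -14, -7, 0, 7, 14 (adding 7 each time).
Subsequence D: 62, 79, 96, 113, 130, 147 (adding 17 each time).
Position 27 falls in subsequence C as its term 7, giving 21.
Term 28 comes from subsequence D (its 7th entry): 164.

21, 164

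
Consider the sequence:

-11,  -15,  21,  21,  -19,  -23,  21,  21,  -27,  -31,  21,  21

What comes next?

-35

Reading positions in blocks of 4 reveals the pattern AABB — 2 tracks woven together.
Track A: -11, -15, -19, -23, -27, -31 (subtracting 4 each time).
Track B: 21, 21, 21, 21, 21, 21 (always 21).
The 13th slot belongs to track A; its 7th term is -35.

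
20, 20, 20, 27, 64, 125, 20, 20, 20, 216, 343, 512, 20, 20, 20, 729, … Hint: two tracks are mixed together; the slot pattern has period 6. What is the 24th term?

The slot pattern repeats as AAABBB (period 6), so there are 2 interleaved tracks.
Track A: 20, 20, 20, 20, 20, 20, 20, 20, 20 (constant 20).
Track B: 27, 64, 125, 216, 343, 512, 729 (the cubes 3³, 4³, 5³, …).
Term 24 comes from track B (its 12th entry): 2744.

2744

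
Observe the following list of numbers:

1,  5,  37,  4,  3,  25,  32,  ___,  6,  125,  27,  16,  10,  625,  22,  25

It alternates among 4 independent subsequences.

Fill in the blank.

Taking every 4th term gives 4 separate tracks.
Track A is 1, 3, 6, 10, which is triangular numbers n(n+1)/2 for n = 1, 2, ….
Track B is 5, 25, 125, 625, which is powers 5^1, 5^2, 5^3, ….
Track C is 37, 32, 27, 22, which is subtracting 5 each time.
Track D is 4, ?, 16, 25, which is perfect squares starting at 2².
So the missing entry in track D is 9.

9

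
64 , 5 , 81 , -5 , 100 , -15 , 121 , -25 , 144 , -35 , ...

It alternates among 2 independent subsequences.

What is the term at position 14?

-55

Positions 1, 3, 5, … form one subsequence and positions 2, 4, 6, … form another.
Track A is 64, 81, 100, 121, 144, which is perfect squares starting at 8².
Track B is 5, -5, -15, -25, -35, which is subtracting 10 each time.
Term 14 comes from track B (its 7th entry): -55.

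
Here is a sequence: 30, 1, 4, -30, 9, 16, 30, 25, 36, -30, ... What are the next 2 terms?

The slot pattern repeats as ABB (period 3), so there are 2 interleaved tracks.
Stream A is 30, -30, 30, -30, which is alternating ±30.
Stream B is 1, 4, 9, 16, 25, 36, which is the squares 1², 2², 3², ….
Term 11 comes from stream B (its 7th entry): 49.
Term 12 comes from stream B (its 8th entry): 64.

49, 64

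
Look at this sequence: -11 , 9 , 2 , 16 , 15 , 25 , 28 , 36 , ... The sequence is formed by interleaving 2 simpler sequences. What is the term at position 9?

41

Positions 1, 3, 5, … form one subsequence and positions 2, 4, 6, … form another.
Track A = -11, 2, 15, 28: adding 13 each time.
Track B = 9, 16, 25, 36: consecutive squares n² from n = 3.
The 9th slot belongs to track A; its 5th term is 41.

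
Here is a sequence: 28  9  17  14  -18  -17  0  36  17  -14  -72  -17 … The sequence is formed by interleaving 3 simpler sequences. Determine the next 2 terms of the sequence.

-28, 144

Split by position mod 3: positions 1, 4, 7, … form one track, and each other residue class forms its own.
Subsequence A: 28, 14, 0, -14. Linear: a_n = 42 − 14·n.
Subsequence B: 9, -18, 36, -72. Geometric, ×-2 each step.
Subsequence C: 17, -17, 17, -17. The oscillation 17·(−1)^(n+1).
Position 13 falls in subsequence A as its term 5, giving -28.
Term 14 comes from subsequence B (its 5th entry): 144.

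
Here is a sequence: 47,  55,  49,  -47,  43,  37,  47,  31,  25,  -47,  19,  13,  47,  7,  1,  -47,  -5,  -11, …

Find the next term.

47

Reading positions in blocks of 3 reveals the pattern ABB — 2 tracks woven together.
Track A: 47, -47, 47, -47, 47, -47 (oscillating between 47 and -47).
Track B: 55, 49, 43, 37, 31, 25, 19, 13, 7, 1, -5, -11 (arithmetic with common difference −6).
The 19th slot belongs to track A; its 7th term is 47.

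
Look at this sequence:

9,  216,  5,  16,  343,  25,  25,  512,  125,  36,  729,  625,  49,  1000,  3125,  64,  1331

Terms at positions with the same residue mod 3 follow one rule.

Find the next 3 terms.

15625, 81, 1728

Read the sequence 3 terms at a time; column i is its own pattern.
Track A: 9, 16, 25, 36, 49, 64 — perfect squares starting at 3².
Track B: 216, 343, 512, 729, 1000, 1331 — perfect cubes starting at 6³.
Track C: 5, 25, 125, 625, 3125 — powers of 5.
Position 18 → track C, term 6 = 15625.
The 19th slot belongs to track A; its 7th term is 81.
The 20th slot belongs to track B; its 7th term is 1728.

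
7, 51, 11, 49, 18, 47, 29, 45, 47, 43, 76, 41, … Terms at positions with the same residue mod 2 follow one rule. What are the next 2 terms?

Split by position mod 2 into 2 tracks.
Stream A: 7, 11, 18, 29, 47, 76. Each term equals the sum of the previous two.
Stream B: 51, 49, 47, 45, 43, 41. Arithmetic, step −2.
Position 13 → stream A, term 7 = 123.
Term 14 comes from stream B (its 7th entry): 39.

123, 39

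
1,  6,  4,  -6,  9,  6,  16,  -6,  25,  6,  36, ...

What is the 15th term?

The terms cycle through 2 interleaved subsequences.
Track A: 1, 4, 9, 16, 25, 36 — consecutive squares n² from n = 1.
Track B: 6, -6, 6, -6, 6 — the oscillation 6·(−1)^(n+1).
The 15th slot belongs to track A; its 8th term is 64.

64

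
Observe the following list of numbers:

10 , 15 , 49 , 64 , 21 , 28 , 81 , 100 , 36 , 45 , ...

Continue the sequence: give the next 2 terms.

The slot pattern repeats as AABB (period 4), so there are 2 interleaved tracks.
Track A: 10, 15, 21, 28, 36, 45 (the triangular numbers T_4, T_5, …).
Track B: 49, 64, 81, 100 (perfect squares starting at 7²).
Position 11 → track B, term 5 = 121.
Position 12 falls in track B as its term 6, giving 144.

121, 144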